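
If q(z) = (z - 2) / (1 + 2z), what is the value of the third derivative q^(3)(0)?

120

Multiply each power in the prefactor through the base expansion.
The coefficient of z^3 in the expansion is 20, so q′′′(0) = 3! * (20) = 120.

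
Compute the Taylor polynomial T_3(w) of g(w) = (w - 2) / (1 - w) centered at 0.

-w^3 - w^2 - w - 2

Distribute the polynomial across the series and collect like powers.
g(0) = -2
g′(0) = -1
g′′(0) = -2
g′′′(0) = -6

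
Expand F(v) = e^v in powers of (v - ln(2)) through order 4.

(v - ln(2))^4/12 + (v - ln(2))^3/3 + (v - ln(2))^2 + 2*(v - ln(2)) + 2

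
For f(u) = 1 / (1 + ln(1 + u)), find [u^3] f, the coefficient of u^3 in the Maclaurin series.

Use the geometric series for the reciprocal, then substitute.
So c_3 = f′′′(0)/3! = -7/3.

-7/3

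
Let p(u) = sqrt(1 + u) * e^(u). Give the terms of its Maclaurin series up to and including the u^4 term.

11*u^4/128 + 17*u^3/48 + 7*u^2/8 + 3*u/2 + 1

Multiply the two series term by term and collect like powers.
p(0) = 1
p′(0) = 3/2
p′′(0) = 7/4
p′′′(0) = 17/8
p^(4)(0) = 33/16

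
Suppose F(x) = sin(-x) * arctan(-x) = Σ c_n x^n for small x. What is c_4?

Multiply the two series term by term and collect like powers.
F(0) = 0
F′(0) = 0
F′′(0) = 2
F′′′(0) = 0
F^(4)(0) = -12

-1/2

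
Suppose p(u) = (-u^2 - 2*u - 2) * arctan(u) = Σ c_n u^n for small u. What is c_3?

Distribute the polynomial across the series and collect like powers.
p(0) = 0
p′(0) = -2
p′′(0) = -4
p′′′(0) = -2
Dividing each by k! gives the coefficients c_0, ..., c_3.

-1/3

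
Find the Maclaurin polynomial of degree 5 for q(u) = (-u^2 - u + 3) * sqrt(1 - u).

Shift and add copies of the series according to the polynomial's terms.
q(0) = 3
q′(0) = -5/2
q′′(0) = -7/4
q′′′(0) = 21/8
q^(4)(0) = 27/16
q^(5)(0) = 75/32
The Taylor polynomial is Σ q^(k)(0)/k! · u^k.

5*u^5/256 + 9*u^4/128 + 7*u^3/16 - 7*u^2/8 - 5*u/2 + 3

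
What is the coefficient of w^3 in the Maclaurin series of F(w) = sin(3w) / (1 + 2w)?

15/2

Write out both Maclaurin series and multiply, keeping only the needed powers.
F(0) = 0
F′(0) = 3
F′′(0) = -12
F′′′(0) = 45
The Taylor polynomial is Σ F^(k)(0)/k! · w^k.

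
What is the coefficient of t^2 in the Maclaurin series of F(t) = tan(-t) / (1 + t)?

Expand each factor separately, then convolve coefficients.

1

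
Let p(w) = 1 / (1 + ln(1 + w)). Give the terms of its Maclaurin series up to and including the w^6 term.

Use the geometric series for the reciprocal, then substitute.
p(0) = 1
p′(0) = -1
p′′(0) = 3
p′′′(0) = -14
p^(4)(0) = 88
p^(5)(0) = -694
p^(6)(0) = 6578

3289*w^6/360 - 347*w^5/60 + 11*w^4/3 - 7*w^3/3 + 3*w^2/2 - w + 1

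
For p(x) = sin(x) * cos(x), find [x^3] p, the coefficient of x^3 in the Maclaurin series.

-2/3

Multiply the two series term by term and collect like powers.
p(0) = 0
p′(0) = 1
p′′(0) = 0
p′′′(0) = -4
So c_3 = p′′′(0)/3! = -2/3.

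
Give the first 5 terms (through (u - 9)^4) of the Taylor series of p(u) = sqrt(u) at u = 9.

-5*(u - 9)^4/279936 + (u - 9)^3/3888 - (u - 9)^2/216 + (u - 9)/6 + 3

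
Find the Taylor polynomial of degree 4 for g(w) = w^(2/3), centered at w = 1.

-7*(w - 1)^4/243 + 4*(w - 1)^3/81 - (w - 1)^2/9 + 2*(w - 1)/3 + 1

Compute the successive derivatives at the expansion point and divide by k!.
g(1) = 1
g′(1) = 2/3
g′′(1) = -2/9
g′′′(1) = 8/27
g^(4)(1) = -56/81
Dividing each by k! gives the coefficients c_0, ..., c_4.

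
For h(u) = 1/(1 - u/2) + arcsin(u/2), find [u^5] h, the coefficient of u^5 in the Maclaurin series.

Combine the two series term by term.
h(0) = 1
h′(0) = 1
h′′(0) = 1/2
h′′′(0) = 7/8
h^(4)(0) = 3/2
h^(5)(0) = 129/32
So c_5 = h^(5)(0)/5! = 43/1280.

43/1280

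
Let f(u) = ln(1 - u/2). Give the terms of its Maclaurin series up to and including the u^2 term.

f(0) = 0
f′(0) = -1/2
f′′(0) = -1/4
The Taylor polynomial is Σ f^(k)(0)/k! · u^k.

-u^2/8 - u/2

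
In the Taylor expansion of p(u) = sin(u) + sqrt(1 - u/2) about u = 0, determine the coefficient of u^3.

-67/384

Expand each term separately and add.
[u^0] = 1;  [u^1] = 3/4;  [u^2] = -1/32;  [u^3] = -67/384.
So c_3 = p′′′(0)/3! = -67/384.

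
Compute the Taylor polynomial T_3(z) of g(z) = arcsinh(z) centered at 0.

-z^3/6 + z

[z^0] = 0;  [z^1] = 1;  [z^2] = 0;  [z^3] = -1/6.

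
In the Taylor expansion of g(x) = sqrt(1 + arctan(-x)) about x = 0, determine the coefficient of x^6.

-1489/46080

Let u equal the inner series; expand the outer function in u and truncate.
So c_6 = g^(6)(0)/6! = -1489/46080.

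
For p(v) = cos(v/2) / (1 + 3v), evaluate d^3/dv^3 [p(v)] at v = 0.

Write out both Maclaurin series and multiply, keeping only the needed powers.
From the series, [v^3] p = -213/8; multiply by 3! = 6 to get -639/4.

-639/4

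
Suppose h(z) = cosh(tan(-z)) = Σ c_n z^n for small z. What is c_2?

Let u equal the inner series; expand the outer function in u and truncate.
h(0) = 1
h′(0) = 0
h′′(0) = 1
Then c_k = h^(k)(0)/k! gives each Taylor coefficient.

1/2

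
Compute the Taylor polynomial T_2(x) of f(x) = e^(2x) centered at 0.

f(0) = 1
f′(0) = 2
f′′(0) = 4
Dividing each by k! gives the coefficients c_0, ..., c_2.

2*x^2 + 2*x + 1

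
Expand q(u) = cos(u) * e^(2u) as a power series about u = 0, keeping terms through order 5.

-19*u^5/60 - 7*u^4/24 + u^3/3 + 3*u^2/2 + 2*u + 1

Expand each factor separately, then convolve coefficients.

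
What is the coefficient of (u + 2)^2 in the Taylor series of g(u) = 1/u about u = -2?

-1/8

c_2 = g′′(-2)/2! = -1/8.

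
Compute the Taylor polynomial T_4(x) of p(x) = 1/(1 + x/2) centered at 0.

p(0) = 1
p′(0) = -1/2
p′′(0) = 1/2
p′′′(0) = -3/4
p^(4)(0) = 3/2
The Taylor polynomial is Σ p^(k)(0)/k! · x^k.

x^4/16 - x^3/8 + x^2/4 - x/2 + 1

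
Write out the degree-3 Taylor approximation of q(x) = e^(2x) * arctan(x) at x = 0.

Take the Cauchy product of the two expansions.
q(0) = 0
q′(0) = 1
q′′(0) = 4
q′′′(0) = 10

5*x^3/3 + 2*x^2 + x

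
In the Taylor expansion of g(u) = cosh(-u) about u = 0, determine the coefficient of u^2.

[u^0] = 1;  [u^1] = 0;  [u^2] = 1/2.
So c_2 = g′′(0)/2! = 1/2.

1/2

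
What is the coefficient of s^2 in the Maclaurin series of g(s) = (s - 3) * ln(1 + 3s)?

33/2

Multiply each power in the prefactor through the base expansion.
[s^0] = 0;  [s^1] = -9;  [s^2] = 33/2.
So c_2 = g′′(0)/2! = 33/2.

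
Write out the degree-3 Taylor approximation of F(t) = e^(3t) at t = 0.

9*t^3/2 + 9*t^2/2 + 3*t + 1

Differentiate repeatedly and evaluate at the center.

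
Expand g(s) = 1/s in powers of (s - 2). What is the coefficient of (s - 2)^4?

1/32

Differentiate repeatedly and evaluate at the center.
g(2) = 1/2
g′(2) = -1/4
g′′(2) = 1/4
g′′′(2) = -3/8
g^(4)(2) = 3/4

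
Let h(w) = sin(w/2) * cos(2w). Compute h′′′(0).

Write out both Maclaurin series and multiply, keeping only the needed powers.
The coefficient of w^3 in the expansion is -49/48, so h′′′(0) = 3! * (-49/48) = -49/8.

-49/8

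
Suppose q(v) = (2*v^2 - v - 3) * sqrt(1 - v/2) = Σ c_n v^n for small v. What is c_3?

-57/128

Shift and add copies of the series according to the polynomial's terms.
q(0) = -3
q′(0) = -1/4
q′′(0) = 75/16
q′′′(0) = -171/64
Then c_k = q^(k)(0)/k! gives each Taylor coefficient.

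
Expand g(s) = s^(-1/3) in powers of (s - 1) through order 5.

-91*(s - 1)^5/729 + 35*(s - 1)^4/243 - 14*(s - 1)^3/81 + 2*(s - 1)^2/9 - (s - 1)/3 + 1

g(1) = 1
g′(1) = -1/3
g′′(1) = 4/9
g′′′(1) = -28/27
g^(4)(1) = 280/81
g^(5)(1) = -3640/243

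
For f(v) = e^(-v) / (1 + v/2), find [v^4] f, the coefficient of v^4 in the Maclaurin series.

7/16

Write out both Maclaurin series and multiply, keeping only the needed powers.
f(0) = 1
f′(0) = -3/2
f′′(0) = 5/2
f′′′(0) = -19/4
f^(4)(0) = 21/2
So c_4 = f^(4)(0)/4! = 7/16.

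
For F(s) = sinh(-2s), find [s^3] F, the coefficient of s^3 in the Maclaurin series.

Apply the Taylor formula c_k = f^(k)(a)/k!.

-4/3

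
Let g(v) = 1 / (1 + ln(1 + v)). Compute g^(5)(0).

-694

Expand as Σ (-1)^k u^k with u equal to the inner function's series.
From the series, [v^5] g = -347/60; multiply by 5! = 120 to get -694.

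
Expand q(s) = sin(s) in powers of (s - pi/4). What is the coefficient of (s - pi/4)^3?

-sqrt(2)/12

[(s - pi/4)^0] = sqrt(2)/2;  [(s - pi/4)^1] = sqrt(2)/2;  [(s - pi/4)^2] = -sqrt(2)/4;  [(s - pi/4)^3] = -sqrt(2)/12.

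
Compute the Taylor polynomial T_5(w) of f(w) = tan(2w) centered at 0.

64*w^5/15 + 8*w^3/3 + 2*w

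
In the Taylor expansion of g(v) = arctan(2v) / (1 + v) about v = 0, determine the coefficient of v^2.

-2

Take the Cauchy product of the two expansions.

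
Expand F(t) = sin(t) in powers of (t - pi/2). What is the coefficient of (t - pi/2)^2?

Compute the successive derivatives at the expansion point and divide by k!.
F(pi/2) = 1
F′(pi/2) = 0
F′′(pi/2) = -1
So c_2 = F′′(pi/2)/2! = -1/2.

-1/2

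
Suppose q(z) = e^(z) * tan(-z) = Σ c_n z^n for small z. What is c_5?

-41/120

Expand each factor separately, then convolve coefficients.
q(0) = 0
q′(0) = -1
q′′(0) = -2
q′′′(0) = -5
q^(4)(0) = -12
q^(5)(0) = -41
So c_5 = q^(5)(0)/5! = -41/120.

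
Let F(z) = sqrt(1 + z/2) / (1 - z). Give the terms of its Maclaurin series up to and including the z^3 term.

Write out both Maclaurin series and multiply, keeping only the needed powers.
F(0) = 1
F′(0) = 5/4
F′′(0) = 39/16
F′′′(0) = 471/64

157*z^3/128 + 39*z^2/32 + 5*z/4 + 1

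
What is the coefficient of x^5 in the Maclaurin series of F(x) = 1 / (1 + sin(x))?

-61/120

Expand as Σ (-1)^k u^k with u equal to the inner function's series.
[x^0] = 1;  [x^1] = -1;  [x^2] = 1;  [x^3] = -5/6;  [x^4] = 2/3;  [x^5] = -61/120.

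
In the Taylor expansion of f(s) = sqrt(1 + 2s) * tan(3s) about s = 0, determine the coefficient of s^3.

15/2

Take the Cauchy product of the two expansions.
[s^0] = 0;  [s^1] = 3;  [s^2] = 3;  [s^3] = 15/2.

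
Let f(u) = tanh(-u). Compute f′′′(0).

From the series, [u^3] f = 1/3; multiply by 3! = 6 to get 2.

2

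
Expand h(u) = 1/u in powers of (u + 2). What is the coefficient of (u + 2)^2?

[(u + 2)^0] = -1/2;  [(u + 2)^1] = -1/4;  [(u + 2)^2] = -1/8.

-1/8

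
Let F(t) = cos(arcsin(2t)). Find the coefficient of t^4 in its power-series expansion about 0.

Compose series: expand the inner function first, then feed it into the outer expansion.
[t^0] = 1;  [t^1] = 0;  [t^2] = -2;  [t^3] = 0;  [t^4] = -2.

-2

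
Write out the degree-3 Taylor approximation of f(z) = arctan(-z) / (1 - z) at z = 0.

-2*z^3/3 - z^2 - z

Expand 1/(denominator) as a geometric series and multiply by the numerator's series.
[z^0] = 0;  [z^1] = -1;  [z^2] = -1;  [z^3] = -2/3.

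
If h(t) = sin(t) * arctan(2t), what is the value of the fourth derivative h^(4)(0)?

Take the Cauchy product of the two expansions.
The coefficient of t^4 in the expansion is -3, so h^(4)(0) = 4! * (-3) = -72.

-72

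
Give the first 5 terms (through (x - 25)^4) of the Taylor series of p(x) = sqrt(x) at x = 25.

Use the known series and substitute for the argument.

-(x - 25)^4/2000000 + (x - 25)^3/50000 - (x - 25)^2/1000 + (x - 25)/10 + 5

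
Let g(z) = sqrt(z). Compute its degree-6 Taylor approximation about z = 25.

-21*(z - 25)^6/50000000000 + 7*(z - 25)^5/500000000 - (z - 25)^4/2000000 + (z - 25)^3/50000 - (z - 25)^2/1000 + (z - 25)/10 + 5

Use the known series and substitute for the argument.
g(25) = 5
g′(25) = 1/10
g′′(25) = -1/500
g′′′(25) = 3/25000
g^(4)(25) = -3/250000
g^(5)(25) = 21/12500000
g^(6)(25) = -189/625000000
The Taylor polynomial is Σ g^(k)(25)/k! · (z - 25)^k.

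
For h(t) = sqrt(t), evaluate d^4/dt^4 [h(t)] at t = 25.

The coefficient of (t - 25)^4 in the expansion is -1/2000000, so h^(4)(25) = 4! * (-1/2000000) = -3/250000.

-3/250000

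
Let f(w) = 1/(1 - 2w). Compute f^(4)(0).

The coefficient of w^4 in the expansion is 16, so f^(4)(0) = 4! * (16) = 384.

384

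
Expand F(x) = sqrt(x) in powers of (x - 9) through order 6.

-7*(x - 9)^6/60466176 + 7*(x - 9)^5/5038848 - 5*(x - 9)^4/279936 + (x - 9)^3/3888 - (x - 9)^2/216 + (x - 9)/6 + 3

F(9) = 3
F′(9) = 1/6
F′′(9) = -1/108
F′′′(9) = 1/648
F^(4)(9) = -5/11664
F^(5)(9) = 35/209952
F^(6)(9) = -35/419904
The Taylor polynomial is Σ F^(k)(9)/k! · (x - 9)^k.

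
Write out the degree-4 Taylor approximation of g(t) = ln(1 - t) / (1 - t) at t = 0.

Take the Cauchy product of the two expansions.
g(0) = 0
g′(0) = -1
g′′(0) = -3
g′′′(0) = -11
g^(4)(0) = -50
Then c_k = g^(k)(0)/k! gives each Taylor coefficient.

-25*t^4/12 - 11*t^3/6 - 3*t^2/2 - t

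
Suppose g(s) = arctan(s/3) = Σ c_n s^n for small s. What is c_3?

Compute the successive derivatives at the expansion point and divide by k!.
[s^0] = 0;  [s^1] = 1/3;  [s^2] = 0;  [s^3] = -1/81.

-1/81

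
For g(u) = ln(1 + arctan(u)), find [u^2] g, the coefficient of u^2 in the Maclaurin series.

-1/2

Let u equal the inner series; expand the outer function in u and truncate.
g(0) = 0
g′(0) = 1
g′′(0) = -1
So c_2 = g′′(0)/2! = -1/2.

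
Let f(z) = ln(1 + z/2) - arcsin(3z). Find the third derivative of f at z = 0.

Combine the two series term by term.
The coefficient of z^3 in the expansion is -107/24, so f′′′(0) = 3! * (-107/24) = -107/4.

-107/4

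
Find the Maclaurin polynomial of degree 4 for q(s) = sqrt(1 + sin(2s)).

Substitute the inner expansion into the outer series and collect powers.
[s^0] = 1;  [s^1] = 1;  [s^2] = -1/2;  [s^3] = -1/6;  [s^4] = 1/24.

s^4/24 - s^3/6 - s^2/2 + s + 1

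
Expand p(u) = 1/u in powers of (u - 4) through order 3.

-(u - 4)^3/256 + (u - 4)^2/64 - (u - 4)/16 + 1/4

p(4) = 1/4
p′(4) = -1/16
p′′(4) = 1/32
p′′′(4) = -3/128
The Taylor polynomial is Σ p^(k)(4)/k! · (u - 4)^k.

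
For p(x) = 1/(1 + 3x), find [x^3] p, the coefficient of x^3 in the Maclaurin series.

p(0) = 1
p′(0) = -3
p′′(0) = 18
p′′′(0) = -162
Dividing each by k! gives the coefficients c_0, ..., c_3.

-27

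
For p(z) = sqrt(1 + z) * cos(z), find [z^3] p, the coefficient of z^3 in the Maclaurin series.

Expand each factor separately, then convolve coefficients.
p(0) = 1
p′(0) = 1/2
p′′(0) = -5/4
p′′′(0) = -9/8
So c_3 = p′′′(0)/3! = -3/16.

-3/16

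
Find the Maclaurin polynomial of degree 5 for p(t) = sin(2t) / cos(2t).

Invert the denominator's series and multiply.
p(0) = 0
p′(0) = 2
p′′(0) = 0
p′′′(0) = 16
p^(4)(0) = 0
p^(5)(0) = 512
The Taylor polynomial is Σ p^(k)(0)/k! · t^k.

64*t^5/15 + 8*t^3/3 + 2*t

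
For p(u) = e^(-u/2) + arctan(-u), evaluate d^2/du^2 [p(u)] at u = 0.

1/4

Add the two expansions coefficient-wise.
From the series, [u^2] p = 1/8; multiply by 2! = 2 to get 1/4.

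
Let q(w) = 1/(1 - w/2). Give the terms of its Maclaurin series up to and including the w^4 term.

Compute the successive derivatives at the expansion point and divide by k!.

w^4/16 + w^3/8 + w^2/4 + w/2 + 1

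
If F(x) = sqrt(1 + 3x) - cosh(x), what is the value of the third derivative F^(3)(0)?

81/8

Add the two expansions coefficient-wise.
The coefficient of x^3 in the expansion is 27/16, so F′′′(0) = 3! * (27/16) = 81/8.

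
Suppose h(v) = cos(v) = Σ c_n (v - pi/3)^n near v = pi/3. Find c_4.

1/48

Use the known series and substitute for the argument.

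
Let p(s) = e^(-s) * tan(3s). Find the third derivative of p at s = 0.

Expand each factor separately, then convolve coefficients.
The coefficient of s^3 in the expansion is 21/2, so p′′′(0) = 3! * (21/2) = 63.

63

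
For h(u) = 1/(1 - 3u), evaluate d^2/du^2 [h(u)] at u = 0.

The coefficient of u^2 in the expansion is 9, so h′′(0) = 2! * (9) = 18.

18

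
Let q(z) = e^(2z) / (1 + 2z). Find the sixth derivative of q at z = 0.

16960

Write out both Maclaurin series and multiply, keeping only the needed powers.
The coefficient of z^6 in the expansion is 212/9, so q^(6)(0) = 6! * (212/9) = 16960.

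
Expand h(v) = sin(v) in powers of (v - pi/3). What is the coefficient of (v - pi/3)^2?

-sqrt(3)/4

Apply the Taylor formula c_k = f^(k)(a)/k!.
So c_2 = h′′(pi/3)/2! = -sqrt(3)/4.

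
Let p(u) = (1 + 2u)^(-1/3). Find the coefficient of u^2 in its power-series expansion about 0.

p(0) = 1
p′(0) = -2/3
p′′(0) = 16/9
So c_2 = p′′(0)/2! = 8/9.

8/9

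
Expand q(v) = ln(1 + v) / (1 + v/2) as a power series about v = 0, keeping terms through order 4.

-2*v^4/3 + 5*v^3/6 - v^2 + v

Multiply the two series term by term and collect like powers.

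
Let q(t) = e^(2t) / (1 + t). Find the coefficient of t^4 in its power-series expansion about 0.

Expand each factor separately, then convolve coefficients.
q(0) = 1
q′(0) = 1
q′′(0) = 2
q′′′(0) = 2
q^(4)(0) = 8
So c_4 = q^(4)(0)/4! = 1/3.

1/3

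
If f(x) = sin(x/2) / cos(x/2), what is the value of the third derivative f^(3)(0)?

1/4

Divide the numerator series by the denominator series (power-series long division).
From the series, [x^3] f = 1/24; multiply by 3! = 6 to get 1/4.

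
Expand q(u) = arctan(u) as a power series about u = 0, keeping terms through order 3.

-u^3/3 + u

[u^0] = 0;  [u^1] = 1;  [u^2] = 0;  [u^3] = -1/3.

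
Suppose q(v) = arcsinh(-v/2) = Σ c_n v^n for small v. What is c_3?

1/48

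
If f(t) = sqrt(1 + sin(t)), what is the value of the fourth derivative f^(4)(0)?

1/16

Compose series: expand the inner function first, then feed it into the outer expansion.
The coefficient of t^4 in the expansion is 1/384, so f^(4)(0) = 4! * (1/384) = 1/16.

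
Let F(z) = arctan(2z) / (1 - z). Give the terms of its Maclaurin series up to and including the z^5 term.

Take the Cauchy product of the two expansions.
F(0) = 0
F′(0) = 2
F′′(0) = 4
F′′′(0) = -4
F^(4)(0) = -16
F^(5)(0) = 688
Then c_k = F^(k)(0)/k! gives each Taylor coefficient.

86*z^5/15 - 2*z^4/3 - 2*z^3/3 + 2*z^2 + 2*z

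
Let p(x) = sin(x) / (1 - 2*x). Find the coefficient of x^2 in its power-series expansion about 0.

2

Multiply the numerator's expansion by the denominator's geometric series.
p(0) = 0
p′(0) = 1
p′′(0) = 4
So c_2 = p′′(0)/2! = 2.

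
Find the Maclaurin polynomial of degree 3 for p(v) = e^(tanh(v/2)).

Compose series: expand the inner function first, then feed it into the outer expansion.
[v^0] = 1;  [v^1] = 1/2;  [v^2] = 1/8;  [v^3] = -1/48.

-v^3/48 + v^2/8 + v/2 + 1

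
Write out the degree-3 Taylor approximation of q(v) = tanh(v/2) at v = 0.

q(0) = 0
q′(0) = 1/2
q′′(0) = 0
q′′′(0) = -1/4

-v^3/24 + v/2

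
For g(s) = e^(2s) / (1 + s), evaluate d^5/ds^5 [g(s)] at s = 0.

-8

Multiply the two series term by term and collect like powers.
The coefficient of s^5 in the expansion is -1/15, so g^(5)(0) = 5! * (-1/15) = -8.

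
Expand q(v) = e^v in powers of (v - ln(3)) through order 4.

[(v - ln(3))^0] = 3;  [(v - ln(3))^1] = 3;  [(v - ln(3))^2] = 3/2;  [(v - ln(3))^3] = 1/2;  [(v - ln(3))^4] = 1/8.

(v - ln(3))^4/8 + (v - ln(3))^3/2 + 3*(v - ln(3))^2/2 + 3*(v - ln(3)) + 3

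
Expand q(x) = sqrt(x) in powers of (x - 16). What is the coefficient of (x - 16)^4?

-5/2097152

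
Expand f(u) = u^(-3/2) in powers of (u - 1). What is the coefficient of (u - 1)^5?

Use the known series and substitute for the argument.
f(1) = 1
f′(1) = -3/2
f′′(1) = 15/4
f′′′(1) = -105/8
f^(4)(1) = 945/16
f^(5)(1) = -10395/32
Dividing each by k! gives the coefficients c_0, ..., c_5.

-693/256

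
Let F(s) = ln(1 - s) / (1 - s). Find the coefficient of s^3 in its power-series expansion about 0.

Multiply the two series term by term and collect like powers.
F(0) = 0
F′(0) = -1
F′′(0) = -3
F′′′(0) = -11
The Taylor polynomial is Σ F^(k)(0)/k! · s^k.

-11/6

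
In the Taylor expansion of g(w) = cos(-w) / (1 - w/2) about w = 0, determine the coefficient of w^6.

Write out both Maclaurin series and multiply, keeping only the needed powers.
g(0) = 1
g′(0) = 1/2
g′′(0) = -1/2
g′′′(0) = -3/4
g^(4)(0) = -1/2
g^(5)(0) = -5/4
g^(6)(0) = -19/4
Dividing each by k! gives the coefficients c_0, ..., c_6.

-19/2880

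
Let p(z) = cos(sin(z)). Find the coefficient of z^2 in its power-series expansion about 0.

Let u equal the inner series; expand the outer function in u and truncate.
p(0) = 1
p′(0) = 0
p′′(0) = -1
Then c_k = p^(k)(0)/k! gives each Taylor coefficient.

-1/2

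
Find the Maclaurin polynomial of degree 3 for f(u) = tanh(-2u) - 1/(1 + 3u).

89*u^3/3 - 9*u^2 + u - 1

Combine the two series term by term.
[u^0] = -1;  [u^1] = 1;  [u^2] = -9;  [u^3] = 89/3.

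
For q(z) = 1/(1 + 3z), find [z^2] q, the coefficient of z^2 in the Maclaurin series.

q(0) = 1
q′(0) = -3
q′′(0) = 18
Then c_k = q^(k)(0)/k! gives each Taylor coefficient.

9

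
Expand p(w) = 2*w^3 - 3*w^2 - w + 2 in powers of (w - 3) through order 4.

2*(w - 3)^3 + 15*(w - 3)^2 + 35*(w - 3) + 26

p(3) = 26
p′(3) = 35
p′′(3) = 30
p′′′(3) = 12
p^(4)(3) = 0
Dividing each by k! gives the coefficients c_0, ..., c_4.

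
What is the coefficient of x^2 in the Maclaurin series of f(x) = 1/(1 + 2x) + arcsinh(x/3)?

4

Add the two expansions coefficient-wise.
f(0) = 1
f′(0) = -5/3
f′′(0) = 8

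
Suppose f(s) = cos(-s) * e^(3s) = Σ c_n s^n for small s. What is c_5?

-1/10

Take the Cauchy product of the two expansions.
f(0) = 1
f′(0) = 3
f′′(0) = 8
f′′′(0) = 18
f^(4)(0) = 28
f^(5)(0) = -12
So c_5 = f^(5)(0)/5! = -1/10.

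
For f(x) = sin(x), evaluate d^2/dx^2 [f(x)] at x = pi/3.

-sqrt(3)/2

Differentiate repeatedly and evaluate at the center.
The coefficient of (x - pi/3)^2 in the expansion is -sqrt(3)/4, so f′′(pi/3) = 2! * (-sqrt(3)/4) = -sqrt(3)/2.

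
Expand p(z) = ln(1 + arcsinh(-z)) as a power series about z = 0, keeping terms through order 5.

Substitute the inner expansion into the outer series and collect powers.

-13*z^5/120 - z^4/12 - z^3/6 - z^2/2 - z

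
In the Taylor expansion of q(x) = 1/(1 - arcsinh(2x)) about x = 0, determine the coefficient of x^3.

20/3

Compose series: expand the inner function first, then feed it into the outer expansion.
[x^0] = 1;  [x^1] = 2;  [x^2] = 4;  [x^3] = 20/3.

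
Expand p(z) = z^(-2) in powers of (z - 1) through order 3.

-4*(z - 1)^3 + 3*(z - 1)^2 - 2*(z - 1) + 1

p(1) = 1
p′(1) = -2
p′′(1) = 6
p′′′(1) = -24
Then c_k = p^(k)(1)/k! gives each Taylor coefficient.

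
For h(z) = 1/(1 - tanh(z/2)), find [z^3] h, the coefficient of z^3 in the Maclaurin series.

Let u equal the inner series; expand the outer function in u and truncate.
h(0) = 1
h′(0) = 1/2
h′′(0) = 1/2
h′′′(0) = 1/2
So c_3 = h′′′(0)/3! = 1/12.

1/12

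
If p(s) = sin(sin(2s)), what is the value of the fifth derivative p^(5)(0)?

Plug the Maclaurin series of the inner function into that of the outer and collect terms.
The coefficient of s^5 in the expansion is 16/5, so p^(5)(0) = 5! * (16/5) = 384.

384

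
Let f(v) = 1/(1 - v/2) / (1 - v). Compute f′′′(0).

Take the Cauchy product of the two expansions.
From the series, [v^3] f = 15/8; multiply by 3! = 6 to get 45/4.

45/4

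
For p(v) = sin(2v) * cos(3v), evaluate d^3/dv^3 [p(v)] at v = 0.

Expand each factor separately, then convolve coefficients.
From the series, [v^3] p = -31/3; multiply by 3! = 6 to get -62.

-62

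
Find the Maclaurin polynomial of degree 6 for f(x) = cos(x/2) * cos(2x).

Write out both Maclaurin series and multiply, keeping only the needed powers.
f(0) = 1
f′(0) = 0
f′′(0) = -17/4
f′′′(0) = 0
f^(4)(0) = 353/16
f^(5)(0) = 0
f^(6)(0) = -8177/64

-8177*x^6/46080 + 353*x^4/384 - 17*x^2/8 + 1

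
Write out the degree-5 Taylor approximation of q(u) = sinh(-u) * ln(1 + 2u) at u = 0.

Take the Cauchy product of the two expansions.

13*u^5/3 - 3*u^4 + 2*u^3 - 2*u^2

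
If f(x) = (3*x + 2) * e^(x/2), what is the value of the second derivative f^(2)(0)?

7/2

Distribute the polynomial across the series and collect like powers.
From the series, [x^2] f = 7/4; multiply by 2! = 2 to get 7/2.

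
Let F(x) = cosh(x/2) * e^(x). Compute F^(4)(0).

41/16

Write out both Maclaurin series and multiply, keeping only the needed powers.
The coefficient of x^4 in the expansion is 41/384, so F^(4)(0) = 4! * (41/384) = 41/16.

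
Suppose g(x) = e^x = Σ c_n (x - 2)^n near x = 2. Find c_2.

Use the known series and substitute for the argument.

e^(2)/2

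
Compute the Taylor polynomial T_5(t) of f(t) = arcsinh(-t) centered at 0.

f(0) = 0
f′(0) = -1
f′′(0) = 0
f′′′(0) = 1
f^(4)(0) = 0
f^(5)(0) = -9

-3*t^5/40 + t^3/6 - t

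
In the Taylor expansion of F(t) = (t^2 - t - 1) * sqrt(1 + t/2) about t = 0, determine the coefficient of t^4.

Shift and add copies of the series according to the polynomial's terms.
F(0) = -1
F′(0) = -5/4
F′′(0) = 25/16
F′′′(0) = 105/64
F^(4)(0) = -225/256
The Taylor polynomial is Σ F^(k)(0)/k! · t^k.

-75/2048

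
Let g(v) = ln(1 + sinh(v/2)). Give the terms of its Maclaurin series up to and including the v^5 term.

Let u equal the inner series; expand the outer function in u and truncate.
[v^0] = 0;  [v^1] = 1/2;  [v^2] = -1/8;  [v^3] = 1/16;  [v^4] = -5/192;  [v^5] = 3/256.

3*v^5/256 - 5*v^4/192 + v^3/16 - v^2/8 + v/2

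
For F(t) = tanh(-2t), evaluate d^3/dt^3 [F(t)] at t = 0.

16

The coefficient of t^3 in the expansion is 8/3, so F′′′(0) = 3! * (8/3) = 16.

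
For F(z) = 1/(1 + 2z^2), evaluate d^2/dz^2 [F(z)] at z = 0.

The coefficient of z^2 in the expansion is -2, so F′′(0) = 2! * (-2) = -4.

-4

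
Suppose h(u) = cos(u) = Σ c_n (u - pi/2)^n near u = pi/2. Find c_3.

[(u - pi/2)^0] = 0;  [(u - pi/2)^1] = -1;  [(u - pi/2)^2] = 0;  [(u - pi/2)^3] = 1/6.
So c_3 = h′′′(pi/2)/3! = 1/6.

1/6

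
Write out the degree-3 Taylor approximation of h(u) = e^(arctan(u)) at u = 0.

Substitute the inner expansion into the outer series and collect powers.
[u^0] = 1;  [u^1] = 1;  [u^2] = 1/2;  [u^3] = -1/6.

-u^3/6 + u^2/2 + u + 1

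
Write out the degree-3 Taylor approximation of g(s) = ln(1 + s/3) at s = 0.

g(0) = 0
g′(0) = 1/3
g′′(0) = -1/9
g′′′(0) = 2/27
Dividing each by k! gives the coefficients c_0, ..., c_3.

s^3/81 - s^2/18 + s/3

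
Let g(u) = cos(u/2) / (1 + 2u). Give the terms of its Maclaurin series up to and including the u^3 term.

-31*u^3/4 + 31*u^2/8 - 2*u + 1

Write out both Maclaurin series and multiply, keeping only the needed powers.
[u^0] = 1;  [u^1] = -2;  [u^2] = 31/8;  [u^3] = -31/4.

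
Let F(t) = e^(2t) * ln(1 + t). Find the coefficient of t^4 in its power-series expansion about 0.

3/4

Take the Cauchy product of the two expansions.
F(0) = 0
F′(0) = 1
F′′(0) = 3
F′′′(0) = 8
F^(4)(0) = 18
So c_4 = F^(4)(0)/4! = 3/4.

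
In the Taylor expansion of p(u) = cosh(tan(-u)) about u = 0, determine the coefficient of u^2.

Let u equal the inner series; expand the outer function in u and truncate.
p(0) = 1
p′(0) = 0
p′′(0) = 1

1/2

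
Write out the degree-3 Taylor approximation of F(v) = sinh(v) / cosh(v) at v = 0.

Write the quotient as an unknown series and match coefficients against numerator = denominator · series.
F(0) = 0
F′(0) = 1
F′′(0) = 0
F′′′(0) = -2

-v^3/3 + v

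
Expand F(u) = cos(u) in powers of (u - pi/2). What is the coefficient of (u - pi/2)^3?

1/6

F(pi/2) = 0
F′(pi/2) = -1
F′′(pi/2) = 0
F′′′(pi/2) = 1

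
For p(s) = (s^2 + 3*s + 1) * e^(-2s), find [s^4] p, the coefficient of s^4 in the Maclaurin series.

Distribute the polynomial across the series and collect like powers.
p(0) = 1
p′(0) = 1
p′′(0) = -6
p′′′(0) = 16
p^(4)(0) = -32

-4/3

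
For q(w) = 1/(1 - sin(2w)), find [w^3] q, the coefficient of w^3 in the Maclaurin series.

20/3

Compose series: expand the inner function first, then feed it into the outer expansion.
q(0) = 1
q′(0) = 2
q′′(0) = 8
q′′′(0) = 40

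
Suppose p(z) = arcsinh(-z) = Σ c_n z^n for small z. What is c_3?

1/6

p(0) = 0
p′(0) = -1
p′′(0) = 0
p′′′(0) = 1
Dividing each by k! gives the coefficients c_0, ..., c_3.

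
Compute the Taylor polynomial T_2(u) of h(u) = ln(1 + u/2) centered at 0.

-u^2/8 + u/2

h(0) = 0
h′(0) = 1/2
h′′(0) = -1/4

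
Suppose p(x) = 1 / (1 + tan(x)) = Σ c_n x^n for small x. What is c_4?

Expand as Σ (-1)^k u^k with u equal to the inner function's series.
[x^0] = 1;  [x^1] = -1;  [x^2] = 1;  [x^3] = -4/3;  [x^4] = 5/3.

5/3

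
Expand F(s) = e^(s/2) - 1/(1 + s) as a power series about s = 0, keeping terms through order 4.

-383*s^4/384 + 49*s^3/48 - 7*s^2/8 + 3*s/2

Add the two expansions coefficient-wise.
F(0) = 0
F′(0) = 3/2
F′′(0) = -7/4
F′′′(0) = 49/8
F^(4)(0) = -383/16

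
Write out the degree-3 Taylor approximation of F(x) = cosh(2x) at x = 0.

2*x^2 + 1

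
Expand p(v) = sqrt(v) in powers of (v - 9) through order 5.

7*(v - 9)^5/5038848 - 5*(v - 9)^4/279936 + (v - 9)^3/3888 - (v - 9)^2/216 + (v - 9)/6 + 3

Compute the successive derivatives at the expansion point and divide by k!.
p(9) = 3
p′(9) = 1/6
p′′(9) = -1/108
p′′′(9) = 1/648
p^(4)(9) = -5/11664
p^(5)(9) = 35/209952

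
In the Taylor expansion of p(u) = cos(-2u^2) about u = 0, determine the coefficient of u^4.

p(0) = 1
p′(0) = 0
p′′(0) = 0
p′′′(0) = 0
p^(4)(0) = -48
So c_4 = p^(4)(0)/4! = -2.

-2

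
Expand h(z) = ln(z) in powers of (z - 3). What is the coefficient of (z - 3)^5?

1/1215

Apply the Taylor formula c_k = f^(k)(a)/k!.
h(3) = ln(3)
h′(3) = 1/3
h′′(3) = -1/9
h′′′(3) = 2/27
h^(4)(3) = -2/27
h^(5)(3) = 8/81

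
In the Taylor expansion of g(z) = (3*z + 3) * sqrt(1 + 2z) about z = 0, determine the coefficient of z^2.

3/2

Multiply each power in the prefactor through the base expansion.
[z^0] = 3;  [z^1] = 6;  [z^2] = 3/2.
So c_2 = g′′(0)/2! = 3/2.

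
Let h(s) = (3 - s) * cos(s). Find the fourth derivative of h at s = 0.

Multiply each power in the prefactor through the base expansion.
From the series, [s^4] h = 1/8; multiply by 4! = 24 to get 3.

3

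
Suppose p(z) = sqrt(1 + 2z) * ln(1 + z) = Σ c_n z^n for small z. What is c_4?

5/6

Multiply the two series term by term and collect like powers.
p(0) = 0
p′(0) = 1
p′′(0) = 1
p′′′(0) = -4
p^(4)(0) = 20
The Taylor polynomial is Σ p^(k)(0)/k! · z^k.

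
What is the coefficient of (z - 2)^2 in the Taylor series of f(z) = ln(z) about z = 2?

[(z - 2)^0] = ln(2);  [(z - 2)^1] = 1/2;  [(z - 2)^2] = -1/8.

-1/8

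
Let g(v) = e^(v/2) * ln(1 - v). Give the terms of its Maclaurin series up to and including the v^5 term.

Write out both Maclaurin series and multiply, keeping only the needed powers.
g(0) = 0
g′(0) = -1
g′′(0) = -2
g′′′(0) = -17/4
g^(4)(0) = -12
g^(5)(0) = -729/16
Then c_k = g^(k)(0)/k! gives each Taylor coefficient.

-243*v^5/640 - v^4/2 - 17*v^3/24 - v^2 - v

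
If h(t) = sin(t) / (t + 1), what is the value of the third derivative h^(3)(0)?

5

Multiply the numerator's expansion by the denominator's geometric series.
The coefficient of t^3 in the expansion is 5/6, so h′′′(0) = 3! * (5/6) = 5.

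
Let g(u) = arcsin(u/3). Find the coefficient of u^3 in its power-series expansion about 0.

1/162

g(0) = 0
g′(0) = 1/3
g′′(0) = 0
g′′′(0) = 1/27
So c_3 = g′′′(0)/3! = 1/162.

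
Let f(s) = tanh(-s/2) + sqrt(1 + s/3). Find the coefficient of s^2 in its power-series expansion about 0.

-1/72

Add the two expansions coefficient-wise.
f(0) = 1
f′(0) = -1/3
f′′(0) = -1/36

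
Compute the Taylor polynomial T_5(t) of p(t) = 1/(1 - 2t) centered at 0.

32*t^5 + 16*t^4 + 8*t^3 + 4*t^2 + 2*t + 1

Apply the Taylor formula c_k = f^(k)(a)/k!.
p(0) = 1
p′(0) = 2
p′′(0) = 8
p′′′(0) = 48
p^(4)(0) = 384
p^(5)(0) = 3840
Then c_k = p^(k)(0)/k! gives each Taylor coefficient.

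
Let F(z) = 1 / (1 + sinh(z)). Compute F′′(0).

Expand as Σ (-1)^k u^k with u equal to the inner function's series.
The coefficient of z^2 in the expansion is 1, so F′′(0) = 2! * (1) = 2.

2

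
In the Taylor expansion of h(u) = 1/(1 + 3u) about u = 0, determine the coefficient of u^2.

Apply the Taylor formula c_k = f^(k)(a)/k!.
h(0) = 1
h′(0) = -3
h′′(0) = 18
The Taylor polynomial is Σ h^(k)(0)/k! · u^k.

9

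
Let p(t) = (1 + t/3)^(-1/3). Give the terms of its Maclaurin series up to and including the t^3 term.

-14*t^3/2187 + 2*t^2/81 - t/9 + 1

Differentiate repeatedly and evaluate at the center.
p(0) = 1
p′(0) = -1/9
p′′(0) = 4/81
p′′′(0) = -28/729
The Taylor polynomial is Σ p^(k)(0)/k! · t^k.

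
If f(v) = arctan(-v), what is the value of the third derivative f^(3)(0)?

2

Differentiate repeatedly and evaluate at the center.
The coefficient of v^3 in the expansion is 1/3, so f′′′(0) = 3! * (1/3) = 2.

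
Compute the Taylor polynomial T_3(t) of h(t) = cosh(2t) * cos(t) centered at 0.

3*t^2/2 + 1

Expand each factor separately, then convolve coefficients.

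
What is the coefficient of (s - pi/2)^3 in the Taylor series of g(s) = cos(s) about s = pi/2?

c_3 = g′′′(pi/2)/3! = 1/6.

1/6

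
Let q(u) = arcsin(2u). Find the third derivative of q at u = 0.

8

The coefficient of u^3 in the expansion is 4/3, so q′′′(0) = 3! * (4/3) = 8.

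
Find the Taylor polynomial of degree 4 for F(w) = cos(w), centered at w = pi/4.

F(pi/4) = sqrt(2)/2
F′(pi/4) = -sqrt(2)/2
F′′(pi/4) = -sqrt(2)/2
F′′′(pi/4) = sqrt(2)/2
F^(4)(pi/4) = sqrt(2)/2

sqrt(2)*(w - pi/4)^4/48 + sqrt(2)*(w - pi/4)^3/12 - sqrt(2)*(w - pi/4)^2/4 - sqrt(2)*(w - pi/4)/2 + sqrt(2)/2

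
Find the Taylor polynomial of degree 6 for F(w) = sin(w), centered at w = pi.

F(pi) = 0
F′(pi) = -1
F′′(pi) = 0
F′′′(pi) = 1
F^(4)(pi) = 0
F^(5)(pi) = -1
F^(6)(pi) = 0

-(w - pi)^5/120 + (w - pi)^3/6 - (w - pi)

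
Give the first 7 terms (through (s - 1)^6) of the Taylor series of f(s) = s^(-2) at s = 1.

7*(s - 1)^6 - 6*(s - 1)^5 + 5*(s - 1)^4 - 4*(s - 1)^3 + 3*(s - 1)^2 - 2*(s - 1) + 1

f(1) = 1
f′(1) = -2
f′′(1) = 6
f′′′(1) = -24
f^(4)(1) = 120
f^(5)(1) = -720
f^(6)(1) = 5040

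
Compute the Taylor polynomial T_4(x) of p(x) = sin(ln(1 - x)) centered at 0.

-x^3/6 - x^2/2 - x

Let u equal the inner series; expand the outer function in u and truncate.
[x^0] = 0;  [x^1] = -1;  [x^2] = -1/2;  [x^3] = -1/6;  [x^4] = 0.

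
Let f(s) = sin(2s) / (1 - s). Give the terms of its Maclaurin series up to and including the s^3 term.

Expand each factor separately, then convolve coefficients.

2*s^3/3 + 2*s^2 + 2*s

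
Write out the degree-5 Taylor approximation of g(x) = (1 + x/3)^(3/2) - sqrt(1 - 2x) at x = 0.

18143*x^5/20736 + 2161*x^4/3456 + 215*x^3/432 + 13*x^2/24 + 3*x/2

Combine the two series term by term.
g(0) = 0
g′(0) = 3/2
g′′(0) = 13/12
g′′′(0) = 215/72
g^(4)(0) = 2161/144
g^(5)(0) = 90715/864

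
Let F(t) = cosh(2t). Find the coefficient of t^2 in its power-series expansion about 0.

2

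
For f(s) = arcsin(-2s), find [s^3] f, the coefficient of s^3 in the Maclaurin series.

f(0) = 0
f′(0) = -2
f′′(0) = 0
f′′′(0) = -8
So c_3 = f′′′(0)/3! = -4/3.

-4/3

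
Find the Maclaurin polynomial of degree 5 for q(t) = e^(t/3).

t^5/29160 + t^4/1944 + t^3/162 + t^2/18 + t/3 + 1

q(0) = 1
q′(0) = 1/3
q′′(0) = 1/9
q′′′(0) = 1/27
q^(4)(0) = 1/81
q^(5)(0) = 1/243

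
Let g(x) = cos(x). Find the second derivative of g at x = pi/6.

-sqrt(3)/2

The coefficient of (x - pi/6)^2 in the expansion is -sqrt(3)/4, so g′′(pi/6) = 2! * (-sqrt(3)/4) = -sqrt(3)/2.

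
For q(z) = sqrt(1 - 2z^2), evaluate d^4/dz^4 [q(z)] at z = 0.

From the series, [z^4] q = -1/2; multiply by 4! = 24 to get -12.

-12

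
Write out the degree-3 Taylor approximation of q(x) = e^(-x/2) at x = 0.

Use the known series and substitute for the argument.

-x^3/48 + x^2/8 - x/2 + 1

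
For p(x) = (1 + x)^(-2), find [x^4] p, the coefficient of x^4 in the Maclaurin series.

Use the known series and substitute for the argument.

5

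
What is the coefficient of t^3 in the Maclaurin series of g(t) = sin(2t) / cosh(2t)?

-16/3

Divide the numerator series by the denominator series (power-series long division).
g(0) = 0
g′(0) = 2
g′′(0) = 0
g′′′(0) = -32
So c_3 = g′′′(0)/3! = -16/3.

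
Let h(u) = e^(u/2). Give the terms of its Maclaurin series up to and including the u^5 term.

u^5/3840 + u^4/384 + u^3/48 + u^2/8 + u/2 + 1

Use the known series and substitute for the argument.
h(0) = 1
h′(0) = 1/2
h′′(0) = 1/4
h′′′(0) = 1/8
h^(4)(0) = 1/16
h^(5)(0) = 1/32
Dividing each by k! gives the coefficients c_0, ..., c_5.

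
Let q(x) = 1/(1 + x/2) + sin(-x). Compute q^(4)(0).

Expand each term separately and add.
From the series, [x^4] q = 1/16; multiply by 4! = 24 to get 3/2.

3/2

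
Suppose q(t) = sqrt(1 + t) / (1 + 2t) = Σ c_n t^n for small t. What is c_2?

Write out both Maclaurin series and multiply, keeping only the needed powers.
So c_2 = q′′(0)/2! = 23/8.

23/8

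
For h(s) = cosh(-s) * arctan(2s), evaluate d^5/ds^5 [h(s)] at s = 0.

Write out both Maclaurin series and multiply, keeping only the needed powers.
The coefficient of s^5 in the expansion is 103/20, so h^(5)(0) = 5! * (103/20) = 618.

618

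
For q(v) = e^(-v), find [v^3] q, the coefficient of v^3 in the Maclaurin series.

-1/6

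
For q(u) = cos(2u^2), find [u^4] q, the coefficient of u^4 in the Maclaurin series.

q(0) = 1
q′(0) = 0
q′′(0) = 0
q′′′(0) = 0
q^(4)(0) = -48

-2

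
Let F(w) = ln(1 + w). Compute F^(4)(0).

From the series, [w^4] F = -1/4; multiply by 4! = 24 to get -6.

-6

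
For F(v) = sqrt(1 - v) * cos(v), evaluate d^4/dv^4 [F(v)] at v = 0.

25/16

Expand each factor separately, then convolve coefficients.
The coefficient of v^4 in the expansion is 25/384, so F^(4)(0) = 4! * (25/384) = 25/16.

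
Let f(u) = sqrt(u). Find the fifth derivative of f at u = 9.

From the series, [(u - 9)^5] f = 7/5038848; multiply by 5! = 120 to get 35/209952.

35/209952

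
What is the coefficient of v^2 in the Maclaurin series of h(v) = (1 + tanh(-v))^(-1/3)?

2/9

Compose series: expand the inner function first, then feed it into the outer expansion.
h(0) = 1
h′(0) = 1/3
h′′(0) = 4/9
So c_2 = h′′(0)/2! = 2/9.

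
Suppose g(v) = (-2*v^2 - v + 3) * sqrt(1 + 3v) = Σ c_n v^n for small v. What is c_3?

Distribute the polynomial across the series and collect like powers.
[v^0] = 3;  [v^1] = 7/2;  [v^2] = -55/8;  [v^3] = 51/16.

51/16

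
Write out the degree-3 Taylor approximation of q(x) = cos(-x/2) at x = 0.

1 - x^2/8

Compute the successive derivatives at the expansion point and divide by k!.
q(0) = 1
q′(0) = 0
q′′(0) = -1/4
q′′′(0) = 0
Then c_k = q^(k)(0)/k! gives each Taylor coefficient.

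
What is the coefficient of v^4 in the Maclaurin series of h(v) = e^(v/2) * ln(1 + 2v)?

Expand each factor separately, then convolve coefficients.
h(0) = 0
h′(0) = 2
h′′(0) = -2
h′′′(0) = 23/2
h^(4)(0) = -69
Dividing each by k! gives the coefficients c_0, ..., c_4.

-23/8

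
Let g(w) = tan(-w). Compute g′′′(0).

-2

The coefficient of w^3 in the expansion is -1/3, so g′′′(0) = 3! * (-1/3) = -2.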